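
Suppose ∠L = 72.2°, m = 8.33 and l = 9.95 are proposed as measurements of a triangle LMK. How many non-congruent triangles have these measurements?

1

m·sin L = 8.33·sin(72.2°) ≈ 7.931.
Since l ≥ m, exactly one triangle exists.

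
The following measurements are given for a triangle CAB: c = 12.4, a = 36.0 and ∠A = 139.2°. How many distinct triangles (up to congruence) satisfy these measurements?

c·sin A = 12.4·sin(139.2°) ≈ 8.102.
Since ∠A is not acute, a triangle exists only if a > c; here a > c, so there is exactly one triangle.

1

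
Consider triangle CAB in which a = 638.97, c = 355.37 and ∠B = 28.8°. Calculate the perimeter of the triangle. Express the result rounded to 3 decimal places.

perimeter ≈ 1363.939

By the law of cosines, b² = c² + a² − 2·c·a·cos B = 1.366e+05, so b ≈ 369.6.
Semiperimeter s = (355.37+638.97+369.6)/2 = 681.97.
Perimeter = 355.37 + 638.97 + 369.6 = 1363.9.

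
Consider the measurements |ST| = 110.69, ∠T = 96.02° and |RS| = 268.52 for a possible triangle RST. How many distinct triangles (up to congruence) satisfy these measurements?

|ST|·sin T = 110.69·sin(96.02°) ≈ 110.1.
Since ∠T is not acute, a triangle exists only if |RS| > |ST|; here |RS| > |ST|, so there is exactly one triangle.

1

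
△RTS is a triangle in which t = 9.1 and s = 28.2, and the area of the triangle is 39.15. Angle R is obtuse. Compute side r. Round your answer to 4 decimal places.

From area = ½·t·s·sin R, we get sin R = 2·area/(t·s) ≈ 0.30512.
Taking the obtuse solution, ∠R ≈ 162.23°.
Law of cosines then gives r ≈ 36.97.

36.9705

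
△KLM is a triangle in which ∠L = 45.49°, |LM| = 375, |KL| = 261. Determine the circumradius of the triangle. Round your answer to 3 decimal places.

R ≈ 187.505

By the law of cosines, |MK|² = |KL|² + |LM|² − 2·|KL|·|LM|·cos L = 71519, so |MK| ≈ 267.43.
Area = ½·|KL|·|LM|·sin L ≈ 34899.
Circumradius = |MK|/(2 sin L) ≈ 187.5.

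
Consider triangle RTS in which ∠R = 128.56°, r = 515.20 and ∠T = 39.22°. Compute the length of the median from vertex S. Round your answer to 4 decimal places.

The third angle is ∠S = 180° − ∠R − ∠T = 12.22°.
Law of sines: t = r·sin T/sin R ≈ 416.6.
Law of sines: s = r·sin S/sin R ≈ 139.46.
Median from S: ½√(2·r² + 2·t² − s²) ≈ 463.28.

463.2819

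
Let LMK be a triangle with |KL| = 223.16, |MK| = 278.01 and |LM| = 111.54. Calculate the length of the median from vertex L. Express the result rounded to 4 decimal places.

Median from L: ½√(2·|KL|² + 2·|LM|² − |MK|²) ≈ 108.62.

108.6204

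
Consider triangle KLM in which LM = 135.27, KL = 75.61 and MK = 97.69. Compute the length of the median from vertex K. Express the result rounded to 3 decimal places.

55.278

Median from K: ½√(2·MK² + 2·KL² − LM²) ≈ 55.278.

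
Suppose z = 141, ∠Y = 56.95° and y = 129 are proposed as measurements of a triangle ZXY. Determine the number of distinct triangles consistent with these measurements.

z·sin Y = 141·sin(56.95°) ≈ 118.2.
Since z sin Y < y < z (118.2 < 129 < 141), two triangles exist.

2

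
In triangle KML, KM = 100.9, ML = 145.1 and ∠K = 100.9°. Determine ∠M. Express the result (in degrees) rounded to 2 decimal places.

∠M ≈ 36.03°

Law of sines: sin L = KM·sin K/ML ≈ 0.68284.
Since ML ≥ KM, only the acute value applies: ∠L ≈ 43.07°.
Then ∠M = 180° − ∠K − ∠L ≈ 36.03°.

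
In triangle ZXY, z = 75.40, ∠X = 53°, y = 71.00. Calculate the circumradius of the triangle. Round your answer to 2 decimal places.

R ≈ 40.97

By the law of cosines, x² = y² + z² − 2·y·z·cos X = 4282.6, so x ≈ 65.442.
Area = ½·y·z·sin X ≈ 2137.7.
Circumradius = x/(2 sin X) ≈ 40.971.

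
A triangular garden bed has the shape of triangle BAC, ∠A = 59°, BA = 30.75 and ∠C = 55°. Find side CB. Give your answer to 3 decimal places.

32.177

The third angle is ∠B = 180° − ∠A − ∠C = 66.00°.
Law of sines: CB = BA·sin A/sin C ≈ 32.177.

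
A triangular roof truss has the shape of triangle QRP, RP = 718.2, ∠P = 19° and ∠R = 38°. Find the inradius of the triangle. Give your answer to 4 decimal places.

The third angle is ∠Q = 180° − ∠R − ∠P = 123.00°.
Law of sines: PQ = RP·sin R/sin Q ≈ 527.22.
Law of sines: QR = RP·sin P/sin Q ≈ 278.8.
Area = ½·RP·PQ·sin P ≈ 61639.
Semiperimeter s = (718.2+527.22+278.8)/2 = 762.11.
Inradius = area/s = 61639/762.11 ≈ 80.879.

r ≈ 80.8786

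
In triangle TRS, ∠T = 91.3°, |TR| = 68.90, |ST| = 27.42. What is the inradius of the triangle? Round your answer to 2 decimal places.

r ≈ 11.04

By the law of cosines, |RS|² = |ST|² + |TR|² − 2·|ST|·|TR|·cos T = 5584.8, so |RS| ≈ 74.731.
Area = ½·|ST|·|TR|·sin T ≈ 944.38.
Semiperimeter s = (74.731+27.42+68.9)/2 = 85.526.
Inradius = area/s = 944.38/85.526 ≈ 11.042.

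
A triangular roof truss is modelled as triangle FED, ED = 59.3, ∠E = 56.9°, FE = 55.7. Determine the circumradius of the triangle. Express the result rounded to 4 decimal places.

By the law of cosines, DF² = FE² + ED² − 2·FE·ED·cos E = 3011.4, so DF ≈ 54.876.
Area = ½·FE·ED·sin E ≈ 1383.5.
Circumradius = DF/(2 sin E) ≈ 32.753.

R ≈ 32.7535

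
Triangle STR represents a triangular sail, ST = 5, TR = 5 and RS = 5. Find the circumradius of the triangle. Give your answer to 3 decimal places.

By the law of cosines, cos S = (RS² + ST² − TR²) / (2·RS·ST) ≈ 0.50000, so ∠S ≈ 60.00°.
Circumradius = TR/(2 sin S) ≈ 2.8868.

2.887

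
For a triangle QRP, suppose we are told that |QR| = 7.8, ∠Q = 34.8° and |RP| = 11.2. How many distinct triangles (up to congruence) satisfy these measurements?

|QR|·sin Q = 7.8·sin(34.8°) ≈ 4.452.
Since |RP| ≥ |QR|, exactly one triangle exists.

1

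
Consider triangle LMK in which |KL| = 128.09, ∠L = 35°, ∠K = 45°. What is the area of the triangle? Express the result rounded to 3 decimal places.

3378.511

The third angle is ∠M = 180° − ∠K − ∠L = 100.00°.
Law of sines: |MK| = |KL|·sin L/sin M ≈ 74.603.
Law of sines: |LM| = |KL|·sin K/sin M ≈ 91.971.
Area = ½·|KL|·|MK|·sin K ≈ 3378.5.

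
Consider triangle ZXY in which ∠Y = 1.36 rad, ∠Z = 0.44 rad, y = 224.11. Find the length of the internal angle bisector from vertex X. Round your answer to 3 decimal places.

The third angle is ∠X = π − ∠Y − ∠Z = 1.342 rad.
Law of sines: z = y·sin Z/sin Y ≈ 97.618.
Law of sines: x = y·sin X/sin Y ≈ 223.19.
The bisector from X has length 2·y·z·cos(∠X/2)/(y+z) ≈ 106.53.

106.531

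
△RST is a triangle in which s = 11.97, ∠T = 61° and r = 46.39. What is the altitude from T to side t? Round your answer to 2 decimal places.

11.59

By the law of cosines, t² = r² + s² − 2·r·s·cos T = 1756.9, so t ≈ 41.915.
Area = ½·r·s·sin T ≈ 242.83.
The altitude from T has length 2·area/t ≈ 11.587.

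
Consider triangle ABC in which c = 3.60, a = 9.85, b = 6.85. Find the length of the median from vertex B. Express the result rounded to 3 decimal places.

m_B ≈ 6.577

Median from B: ½√(2·c² + 2·a² − b²) ≈ 6.5773.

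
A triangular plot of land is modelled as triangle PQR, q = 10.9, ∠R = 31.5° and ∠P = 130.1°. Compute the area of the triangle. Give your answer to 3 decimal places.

area ≈ 75.218

The third angle is ∠Q = 180° − ∠R − ∠P = 18.40°.
Law of sines: p = q·sin P/sin Q ≈ 26.414.
Law of sines: r = q·sin R/sin Q ≈ 18.043.
Area = ½·q·p·sin R ≈ 75.218.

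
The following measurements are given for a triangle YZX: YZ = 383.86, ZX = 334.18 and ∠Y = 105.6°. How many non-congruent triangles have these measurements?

YZ·sin Y = 383.86·sin(105.6°) ≈ 369.7.
Since ∠Y is not acute, a triangle exists only if ZX > YZ; here ZX ≤ YZ, so there is no triangle.

0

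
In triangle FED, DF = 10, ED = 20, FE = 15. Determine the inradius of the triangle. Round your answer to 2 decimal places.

Semiperimeter s = (20 + 10 + 15)/2 = 22.5.
Heron's formula: area = √(22.5·2.5·12.5·7.5) ≈ 72.618.
Inradius = area/s = 72.618/22.5 ≈ 3.2275.

r ≈ 3.23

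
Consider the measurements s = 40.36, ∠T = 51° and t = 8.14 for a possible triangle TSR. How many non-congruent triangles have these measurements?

0

s·sin T = 40.36·sin(51°) ≈ 31.37.
Since t = 8.14 < 31.37 = s sin T, no triangle exists.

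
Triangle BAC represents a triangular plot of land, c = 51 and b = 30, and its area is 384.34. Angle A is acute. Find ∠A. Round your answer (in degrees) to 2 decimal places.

From area = ½·c·b·sin A, we get sin A = 2·area/(c·b) ≈ 0.50241.
Taking the acute solution, ∠A ≈ 30.16°.

∠A ≈ 30.16°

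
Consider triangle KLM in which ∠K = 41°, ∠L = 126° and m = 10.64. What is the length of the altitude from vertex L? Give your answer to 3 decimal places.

The third angle is ∠M = 180° − ∠K − ∠L = 13.00°.
Law of sines: k = m·sin K/sin M ≈ 31.031.
Law of sines: l = m·sin L/sin M ≈ 38.266.
Area = ½·m·k·sin L ≈ 133.56.
The altitude from L has length 2·area/l ≈ 6.9805.

6.980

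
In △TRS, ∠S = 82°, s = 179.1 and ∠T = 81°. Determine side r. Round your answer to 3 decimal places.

52.878

The third angle is ∠R = 180° − ∠S − ∠T = 17.00°.
Law of sines: r = s·sin R/sin S ≈ 52.878.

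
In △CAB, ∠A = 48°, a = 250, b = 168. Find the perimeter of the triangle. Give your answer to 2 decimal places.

747.01

Law of sines: sin B = b·sin A/a ≈ 0.49939.
Since a ≥ b, only the acute value applies: ∠B ≈ 29.96°.
Then ∠C = 180° − ∠A − ∠B ≈ 102.04°.
Law of sines gives c = a·sin C/sin A ≈ 329.01.
Semiperimeter s = (329.01+250+168)/2 = 373.5.
Perimeter = 329.01 + 250 + 168 = 747.01.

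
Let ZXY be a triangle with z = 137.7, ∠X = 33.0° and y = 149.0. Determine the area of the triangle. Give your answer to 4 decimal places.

Area = ½·y·z·sin X ≈ 5587.3.

5587.2612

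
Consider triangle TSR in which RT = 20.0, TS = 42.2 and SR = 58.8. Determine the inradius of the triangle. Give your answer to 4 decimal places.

4.5635

Semiperimeter s = (58.8 + 20 + 42.2)/2 = 60.5.
Heron's formula: area = √(60.5·1.7·40.5·18.3) ≈ 276.09.
Inradius = area/s = 276.09/60.5 ≈ 4.5635.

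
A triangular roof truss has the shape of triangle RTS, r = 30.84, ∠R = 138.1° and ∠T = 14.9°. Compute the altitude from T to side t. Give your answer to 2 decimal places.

h_T ≈ 14.00

The third angle is ∠S = 180° − ∠R − ∠T = 27.00°.
Law of sines: t = r·sin T/sin R ≈ 11.874.
Law of sines: s = r·sin S/sin R ≈ 20.965.
Area = ½·r·t·sin S ≈ 83.126.
The altitude from T has length 2·area/t ≈ 14.001.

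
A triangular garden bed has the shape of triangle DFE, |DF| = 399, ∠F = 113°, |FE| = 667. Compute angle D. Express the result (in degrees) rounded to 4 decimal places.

By the law of cosines, |ED|² = |DF|² + |FE|² − 2·|DF|·|FE|·cos F = 8.1206e+05, so |ED| ≈ 901.15.
Law of cosines again: cos D = (|ED|² + |DF|² − |FE|²)/(2·|ED|·|DF|) ≈ 0.73198, so ∠D ≈ 42.95°.

∠D ≈ 42.9476°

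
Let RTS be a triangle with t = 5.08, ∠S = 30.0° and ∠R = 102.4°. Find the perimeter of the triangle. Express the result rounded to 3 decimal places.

The third angle is ∠T = 180° − ∠S − ∠R = 47.60°.
Law of sines: r = t·sin R/sin T ≈ 6.7187.
Law of sines: s = t·sin S/sin T ≈ 3.4396.
Semiperimeter p = (6.7187+5.08+3.4396)/2 = 7.6192.
Perimeter = 6.7187 + 5.08 + 3.4396 = 15.238.

15.238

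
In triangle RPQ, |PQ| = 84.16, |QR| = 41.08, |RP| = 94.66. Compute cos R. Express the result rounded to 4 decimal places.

By the law of cosines, cos R = (|QR|² + |RP|² − |PQ|²) / (2·|QR|·|RP|) ≈ 0.45841, so ∠R ≈ 62.72°.

cos R ≈ 0.4584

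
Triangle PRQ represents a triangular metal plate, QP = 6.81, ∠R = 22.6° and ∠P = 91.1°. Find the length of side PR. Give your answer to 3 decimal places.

The third angle is ∠Q = 180° − ∠P − ∠R = 66.30°.
Law of sines: PR = QP·sin Q/sin R ≈ 16.226.

16.226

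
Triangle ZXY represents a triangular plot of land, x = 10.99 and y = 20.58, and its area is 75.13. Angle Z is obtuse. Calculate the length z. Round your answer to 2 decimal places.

29.71

From area = ½·x·y·sin Z, we get sin Z = 2·area/(x·y) ≈ 0.66436.
Taking the obtuse solution, ∠Z ≈ 2.415 rad.
Law of cosines then gives z ≈ 29.705.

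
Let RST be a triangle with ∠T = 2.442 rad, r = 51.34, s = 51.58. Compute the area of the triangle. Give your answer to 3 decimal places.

Area = ½·r·s·sin T ≈ 852.57.

852.569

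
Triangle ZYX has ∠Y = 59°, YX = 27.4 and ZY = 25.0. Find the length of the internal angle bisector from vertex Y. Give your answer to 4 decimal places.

t_Y ≈ 22.7555

By the law of cosines, XZ² = ZY² + YX² − 2·ZY·YX·cos Y = 670.16, so XZ ≈ 25.887.
The bisector from Y has length 2·ZY·YX·cos(∠Y/2)/(ZY+YX) ≈ 22.755.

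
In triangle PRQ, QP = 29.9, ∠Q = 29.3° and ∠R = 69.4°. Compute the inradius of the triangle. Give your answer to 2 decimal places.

5.99

The third angle is ∠P = 180° − ∠R − ∠Q = 81.30°.
Law of sines: RQ = QP·sin P/sin R ≈ 31.575.
Law of sines: PR = QP·sin Q/sin R ≈ 15.632.
Area = ½·QP·RQ·sin Q ≈ 231.01.
Semiperimeter s = (31.575+29.9+15.632)/2 = 38.553.
Inradius = area/s = 231.01/38.553 ≈ 5.9919.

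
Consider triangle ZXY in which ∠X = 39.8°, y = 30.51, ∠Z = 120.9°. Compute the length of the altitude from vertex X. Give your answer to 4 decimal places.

The third angle is ∠Y = 180° − ∠Z − ∠X = 19.30°.
Law of sines: z = y·sin Z/sin Y ≈ 79.209.
Law of sines: x = y·sin X/sin Y ≈ 59.089.
Area = ½·y·z·sin X ≈ 773.46.
The altitude from X has length 2·area/x ≈ 26.18.

26.1796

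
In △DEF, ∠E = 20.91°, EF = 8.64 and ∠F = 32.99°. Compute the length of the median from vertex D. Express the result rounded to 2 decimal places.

The third angle is ∠D = 180° − ∠E − ∠F = 126.10°.
Law of sines: FD = EF·sin E/sin D ≈ 3.8164.
Law of sines: DE = EF·sin F/sin D ≈ 5.8224.
Median from D: ½√(2·FD² + 2·DE² − EF²) ≈ 2.3601.

2.36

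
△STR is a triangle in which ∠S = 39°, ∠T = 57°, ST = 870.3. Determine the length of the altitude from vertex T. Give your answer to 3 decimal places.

The third angle is ∠R = 180° − ∠S − ∠T = 84.00°.
Law of sines: TR = ST·sin S/sin R ≈ 550.71.
Law of sines: RS = ST·sin T/sin R ≈ 733.92.
Area = ½·ST·TR·sin T ≈ 2.0098e+05.
The altitude from T has length 2·area/RS ≈ 547.7.

h_T ≈ 547.698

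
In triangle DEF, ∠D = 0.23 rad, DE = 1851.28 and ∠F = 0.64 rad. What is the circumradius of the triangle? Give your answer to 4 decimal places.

1549.9783

The third angle is ∠E = π − ∠F − ∠D = 2.272 rad.
Law of sines: EF = DE·sin D/sin F ≈ 706.72.
Law of sines: FD = DE·sin E/sin F ≈ 2369.4.
Circumradius = DE/(2 sin F) ≈ 1550.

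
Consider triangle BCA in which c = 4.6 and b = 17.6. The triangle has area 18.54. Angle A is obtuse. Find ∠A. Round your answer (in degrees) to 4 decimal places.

∠A ≈ 152.7416°

From area = ½·b·c·sin A, we get sin A = 2·area/(b·c) ≈ 0.45800.
Taking the obtuse solution, ∠A ≈ 152.74°.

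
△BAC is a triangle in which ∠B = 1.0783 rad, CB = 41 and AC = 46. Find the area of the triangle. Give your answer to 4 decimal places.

Law of sines: sin A = CB·sin B/AC ≈ 0.78538.
Since AC ≥ CB, only the acute value applies: ∠A ≈ 0.9033 rad.
Then ∠C = π − ∠B − ∠A ≈ 1.1600 rad.
Law of sines gives BA = AC·sin C/sin B ≈ 47.861.
Area = ½·AC·CB·sin C ≈ 864.54.

864.5404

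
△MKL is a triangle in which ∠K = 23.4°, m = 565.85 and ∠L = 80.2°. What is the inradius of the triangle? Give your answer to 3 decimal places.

The third angle is ∠M = 180° − ∠K − ∠L = 76.40°.
Law of sines: k = m·sin K/sin M ≈ 231.21.
Law of sines: l = m·sin L/sin M ≈ 573.68.
Area = ½·m·k·sin L ≈ 64460.
Semiperimeter s = (565.85+231.21+573.68)/2 = 685.37.
Inradius = area/s = 64460/685.37 ≈ 94.052.

94.052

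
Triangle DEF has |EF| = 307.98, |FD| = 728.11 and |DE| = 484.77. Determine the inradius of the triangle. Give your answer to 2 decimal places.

Semiperimeter s = (307.98 + 728.11 + 484.77)/2 = 760.43.
Heron's formula: area = √(760.43·452.45·32.32·275.66) ≈ 55365.
Inradius = area/s = 55365/760.43 ≈ 72.808.

r ≈ 72.81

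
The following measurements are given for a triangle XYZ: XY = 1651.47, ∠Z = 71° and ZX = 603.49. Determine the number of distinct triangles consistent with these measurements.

ZX·sin Z = 603.49·sin(71°) ≈ 570.6.
Since XY ≥ ZX, exactly one triangle exists.

1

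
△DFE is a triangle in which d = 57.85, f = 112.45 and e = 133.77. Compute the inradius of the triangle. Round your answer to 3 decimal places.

Semiperimeter s = (57.85 + 112.45 + 133.77)/2 = 152.04.
Heron's formula: area = √(152.04·94.185·39.585·18.265) ≈ 3217.6.
Inradius = area/s = 3217.6/152.04 ≈ 21.164.

r ≈ 21.164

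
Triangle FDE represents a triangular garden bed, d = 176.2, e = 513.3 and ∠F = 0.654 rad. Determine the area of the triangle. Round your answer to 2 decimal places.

area ≈ 27511.36

Area = ½·d·e·sin F ≈ 27511.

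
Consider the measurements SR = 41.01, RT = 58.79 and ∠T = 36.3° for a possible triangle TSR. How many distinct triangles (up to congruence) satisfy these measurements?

RT·sin T = 58.79·sin(36.3°) ≈ 34.8.
Since RT sin T < SR < RT (34.8 < 41.01 < 58.79), two triangles exist.

2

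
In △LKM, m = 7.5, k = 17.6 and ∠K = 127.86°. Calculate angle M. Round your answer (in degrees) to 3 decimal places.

∠M ≈ 19.660°

Law of sines: sin M = m·sin K/k ≈ 0.33644.
Since k ≥ m, only the acute value applies: ∠M ≈ 19.66°.
Then ∠L = 180° − ∠K − ∠M ≈ 32.48°.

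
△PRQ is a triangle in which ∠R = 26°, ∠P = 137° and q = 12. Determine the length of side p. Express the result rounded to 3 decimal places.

The third angle is ∠Q = 180° − ∠P − ∠R = 17.00°.
Law of sines: p = q·sin P/sin Q ≈ 27.992.

27.992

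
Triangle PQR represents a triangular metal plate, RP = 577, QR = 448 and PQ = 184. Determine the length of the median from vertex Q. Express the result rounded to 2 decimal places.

184.52

Median from Q: ½√(2·PQ² + 2·QR² − RP²) ≈ 184.52.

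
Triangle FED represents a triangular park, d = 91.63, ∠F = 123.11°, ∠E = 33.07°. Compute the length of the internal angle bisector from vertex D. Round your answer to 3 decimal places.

t_D ≈ 146.704

The third angle is ∠D = 180° − ∠F − ∠E = 23.82°.
Law of sines: f = d·sin F/sin D ≈ 190.04.
Law of sines: e = d·sin E/sin D ≈ 123.8.
The bisector from D has length 2·f·e·cos(∠D/2)/(f+e) ≈ 146.7.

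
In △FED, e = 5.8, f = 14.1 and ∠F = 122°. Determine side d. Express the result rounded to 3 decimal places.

Law of sines: sin E = e·sin F/f ≈ 0.34884.
Since f ≥ e, only the acute value applies: ∠E ≈ 20.42°.
Then ∠D = 180° − ∠F − ∠E ≈ 37.58°.
Law of sines gives d = f·sin D/sin F ≈ 10.141.

10.141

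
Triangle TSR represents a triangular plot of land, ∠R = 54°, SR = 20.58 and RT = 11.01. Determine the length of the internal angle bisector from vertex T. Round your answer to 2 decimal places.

By the law of cosines, TS² = SR² + RT² − 2·SR·RT·cos R = 278.39, so TS ≈ 16.685.
Law of cosines again: cos T = (RT² + TS² − SR²)/(2·RT·TS) ≈ -0.06513, so ∠T ≈ 93.73°.
The bisector from T has length 2·RT·TS·cos(∠T/2)/(RT+TS) ≈ 9.0699.

t_T ≈ 9.07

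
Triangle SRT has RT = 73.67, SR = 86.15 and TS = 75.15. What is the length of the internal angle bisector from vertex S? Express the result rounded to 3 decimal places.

71.580

By the law of cosines, cos S = (TS² + SR² − RT²) / (2·TS·SR) ≈ 0.59020, so ∠S ≈ 53.83°.
The bisector from S has length 2·TS·SR·cos(∠S/2)/(TS+SR) ≈ 71.58.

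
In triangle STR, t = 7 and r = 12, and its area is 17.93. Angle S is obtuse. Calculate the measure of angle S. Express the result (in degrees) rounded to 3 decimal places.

From area = ½·t·r·sin S, we get sin S = 2·area/(t·r) ≈ 0.42690.
Taking the obtuse solution, ∠S ≈ 154.73°.

154.729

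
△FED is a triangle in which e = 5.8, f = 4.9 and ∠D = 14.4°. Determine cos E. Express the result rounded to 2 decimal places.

By the law of cosines, d² = f² + e² − 2·f·e·cos D = 2.5957, so d ≈ 1.6111.
Law of cosines again: cos E = (d² + f² − e²)/(2·d·f) ≈ -0.44552, so ∠E ≈ 116.46°.

cos E ≈ -0.45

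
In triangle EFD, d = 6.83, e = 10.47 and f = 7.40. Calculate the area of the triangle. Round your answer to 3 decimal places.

Semiperimeter s = (10.47 + 7.4 + 6.83)/2 = 12.35.
Heron's formula: area = √(12.35·1.88·4.95·5.52) ≈ 25.187.

25.187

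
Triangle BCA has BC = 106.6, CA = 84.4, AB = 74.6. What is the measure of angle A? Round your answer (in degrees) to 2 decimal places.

By the law of cosines, cos A = (CA² + AB² − BC²) / (2·CA·AB) ≈ 0.10522, so ∠A ≈ 83.96°.

∠A ≈ 83.96°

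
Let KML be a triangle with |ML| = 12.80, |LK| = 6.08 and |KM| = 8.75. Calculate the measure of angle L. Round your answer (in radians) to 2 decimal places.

By the law of cosines, cos L = (|ML|² + |LK|² − |KM|²) / (2·|ML|·|LK|) ≈ 0.79824, so ∠L ≈ 0.6464 rad.

∠L ≈ 0.65 rad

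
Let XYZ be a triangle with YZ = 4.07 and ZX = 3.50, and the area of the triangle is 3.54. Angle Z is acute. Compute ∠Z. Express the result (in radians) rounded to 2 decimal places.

From area = ½·YZ·ZX·sin Z, we get sin Z = 2·area/(YZ·ZX) ≈ 0.49702.
Taking the acute solution, ∠Z ≈ 0.5202 rad.

0.52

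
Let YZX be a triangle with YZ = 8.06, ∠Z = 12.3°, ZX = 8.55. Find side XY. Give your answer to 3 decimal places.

1.845

By the law of cosines, XY² = YZ² + ZX² − 2·YZ·ZX·cos Z = 3.4038, so XY ≈ 1.8449.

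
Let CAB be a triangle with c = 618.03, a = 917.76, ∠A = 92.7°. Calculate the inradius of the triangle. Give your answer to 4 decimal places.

Law of sines: sin C = c·sin A/a ≈ 0.67266.
Since a ≥ c, only the acute value applies: ∠C ≈ 42.27°.
Then ∠B = 180° − ∠A − ∠C ≈ 45.03°.
Law of sines gives b = a·sin B/sin A ≈ 649.98.
Area = ½·a·c·sin B ≈ 2.0063e+05.
Semiperimeter s = (618.03+917.76+649.98)/2 = 1092.9.
Inradius = area/s = 2.0063e+05/1092.9 ≈ 183.58.

r ≈ 183.5792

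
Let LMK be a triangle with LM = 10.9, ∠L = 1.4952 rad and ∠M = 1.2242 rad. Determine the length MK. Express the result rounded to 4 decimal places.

The third angle is ∠K = π − ∠L − ∠M = 0.4222 rad.
Law of sines: MK = LM·sin L/sin K ≈ 26.525.

26.5249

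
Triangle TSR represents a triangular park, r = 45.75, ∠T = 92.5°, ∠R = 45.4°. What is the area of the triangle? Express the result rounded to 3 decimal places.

area ≈ 984.451

The third angle is ∠S = 180° − ∠R − ∠T = 42.10°.
Law of sines: t = r·sin T/sin R ≈ 64.192.
Law of sines: s = r·sin S/sin R ≈ 43.077.
Area = ½·r·t·sin S ≈ 984.45.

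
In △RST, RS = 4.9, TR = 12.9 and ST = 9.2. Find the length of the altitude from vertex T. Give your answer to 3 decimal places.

Semiperimeter s = (9.2 + 12.9 + 4.9)/2 = 13.5.
Heron's formula: area = √(13.5·4.3·0.6·8.6) ≈ 17.307.
The altitude from T has length 2·area/RS ≈ 7.0641.

h_T ≈ 7.064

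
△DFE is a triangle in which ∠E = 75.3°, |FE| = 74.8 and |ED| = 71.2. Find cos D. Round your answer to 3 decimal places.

By the law of cosines, |DF|² = |FE|² + |ED|² − 2·|FE|·|ED|·cos E = 7961.6, so |DF| ≈ 89.228.
Law of cosines again: cos D = (|ED|² + |DF|² − |FE|²)/(2·|ED|·|DF|) ≈ 0.58523, so ∠D ≈ 54.18°.

0.585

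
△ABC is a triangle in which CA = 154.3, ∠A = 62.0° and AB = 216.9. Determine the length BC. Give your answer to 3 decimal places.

198.570

By the law of cosines, BC² = CA² + AB² − 2·CA·AB·cos A = 39430, so BC ≈ 198.57.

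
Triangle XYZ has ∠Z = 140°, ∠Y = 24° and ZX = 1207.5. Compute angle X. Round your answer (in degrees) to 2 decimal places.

The third angle is ∠X = 180° − ∠Y − ∠Z = 16.00°.

∠X ≈ 16.00°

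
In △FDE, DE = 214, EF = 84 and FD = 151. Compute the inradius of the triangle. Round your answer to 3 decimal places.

Semiperimeter s = (214 + 84 + 151)/2 = 224.5.
Heron's formula: area = √(224.5·10.5·140.5·73.5) ≈ 4933.8.
Inradius = area/s = 4933.8/224.5 ≈ 21.977.

21.977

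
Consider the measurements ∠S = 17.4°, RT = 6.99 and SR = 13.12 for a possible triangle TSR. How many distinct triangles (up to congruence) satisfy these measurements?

SR·sin S = 13.12·sin(17.4°) ≈ 3.923.
Since SR sin S < RT < SR (3.923 < 6.99 < 13.12), two triangles exist.

2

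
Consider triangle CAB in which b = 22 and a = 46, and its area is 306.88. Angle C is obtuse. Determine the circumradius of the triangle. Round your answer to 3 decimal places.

53.488

From area = ½·a·b·sin C, we get sin C = 2·area/(a·b) ≈ 0.60648.
Taking the obtuse solution, ∠C ≈ 142.66°.
Law of cosines then gives c ≈ 64.879.
Circumradius = c/(2 sin C) ≈ 53.488.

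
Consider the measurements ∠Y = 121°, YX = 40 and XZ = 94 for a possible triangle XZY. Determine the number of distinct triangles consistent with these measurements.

YX·sin Y = 40·sin(121°) ≈ 34.29.
Since ∠Y is not acute, a triangle exists only if XZ > YX; here XZ > YX, so there is exactly one triangle.

1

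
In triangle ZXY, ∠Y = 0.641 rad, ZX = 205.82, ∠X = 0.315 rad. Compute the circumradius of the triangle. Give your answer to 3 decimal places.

R ≈ 172.091

The third angle is ∠Z = π − ∠X − ∠Y = 2.186 rad.
Law of sines: XY = ZX·sin Z/sin Y ≈ 281.16.
Law of sines: YZ = ZX·sin X/sin Y ≈ 106.63.
Circumradius = ZX/(2 sin Y) ≈ 172.09.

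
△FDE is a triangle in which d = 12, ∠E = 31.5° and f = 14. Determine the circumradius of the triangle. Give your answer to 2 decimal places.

By the law of cosines, e² = f² + d² − 2·f·d·cos E = 53.513, so e ≈ 7.3153.
Area = ½·f·d·sin E ≈ 43.89.
Circumradius = e/(2 sin E) ≈ 7.0003.

7.00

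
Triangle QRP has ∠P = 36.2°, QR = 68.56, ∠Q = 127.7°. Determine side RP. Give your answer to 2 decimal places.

91.85

The third angle is ∠R = 180° − ∠P − ∠Q = 16.10°.
Law of sines: RP = QR·sin Q/sin P ≈ 91.849.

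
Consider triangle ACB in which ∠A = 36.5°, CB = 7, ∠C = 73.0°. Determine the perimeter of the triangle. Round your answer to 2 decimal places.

perimeter ≈ 29.35

The third angle is ∠B = 180° − ∠A − ∠C = 70.50°.
Law of sines: BA = CB·sin C/sin A ≈ 11.254.
Law of sines: AC = CB·sin B/sin A ≈ 11.093.
Semiperimeter s = (7+11.254+11.093)/2 = 14.674.
Perimeter = 7 + 11.254 + 11.093 = 29.347.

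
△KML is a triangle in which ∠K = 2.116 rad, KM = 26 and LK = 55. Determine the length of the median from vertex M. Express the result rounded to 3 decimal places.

By the law of cosines, ML² = LK² + KM² − 2·LK·KM·cos K = 5184.2, so ML ≈ 72.001.
Median from M: ½√(2·KM² + 2·ML² − LK²) ≈ 46.624.

m_M ≈ 46.624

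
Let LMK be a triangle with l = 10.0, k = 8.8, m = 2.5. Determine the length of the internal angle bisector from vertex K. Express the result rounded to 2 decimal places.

By the law of cosines, cos K = (l² + m² − k²) / (2·l·m) ≈ 0.57620, so ∠K ≈ 54.82°.
The bisector from K has length 2·l·m·cos(∠K/2)/(l+m) ≈ 3.551.

t_K ≈ 3.55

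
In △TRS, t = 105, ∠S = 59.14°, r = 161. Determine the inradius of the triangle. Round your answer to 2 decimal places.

By the law of cosines, s² = t² + r² − 2·t·r·cos S = 19603, so s ≈ 140.01.
Area = ½·t·r·sin S ≈ 7255.8.
Semiperimeter p = (105+161+140.01)/2 = 203.01.
Inradius = area/p = 7255.8/203.01 ≈ 35.742.

35.74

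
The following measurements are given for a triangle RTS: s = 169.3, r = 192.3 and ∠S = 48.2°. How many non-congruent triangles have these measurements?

r·sin S = 192.3·sin(48.2°) ≈ 143.4.
Since r sin S < s < r (143.4 < 169.3 < 192.3), two triangles exist.

2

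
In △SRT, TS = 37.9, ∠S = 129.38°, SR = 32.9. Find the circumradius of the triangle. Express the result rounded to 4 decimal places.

41.4251

By the law of cosines, RT² = TS² + SR² − 2·TS·SR·cos S = 4101.1, so RT ≈ 64.039.
Area = ½·TS·SR·sin S ≈ 481.9.
Circumradius = RT/(2 sin S) ≈ 41.425.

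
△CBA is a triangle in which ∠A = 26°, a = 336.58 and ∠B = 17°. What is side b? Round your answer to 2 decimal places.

The third angle is ∠C = 180° − ∠B − ∠A = 137.00°.
Law of sines: b = a·sin B/sin A ≈ 224.48.

224.48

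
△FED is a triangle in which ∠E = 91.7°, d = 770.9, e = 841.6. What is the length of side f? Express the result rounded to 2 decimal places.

315.55

Law of sines: sin D = d·sin E/e ≈ 0.91559.
Since e ≥ d, only the acute value applies: ∠D ≈ 66.29°.
Then ∠F = 180° − ∠E − ∠D ≈ 22.01°.
Law of sines gives f = e·sin F/sin E ≈ 315.55.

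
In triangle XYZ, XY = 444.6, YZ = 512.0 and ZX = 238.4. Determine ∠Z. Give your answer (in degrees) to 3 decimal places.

By the law of cosines, cos Z = (YZ² + ZX² − XY²) / (2·YZ·ZX) ≈ 0.49692, so ∠Z ≈ 60.20°.

∠Z ≈ 60.203°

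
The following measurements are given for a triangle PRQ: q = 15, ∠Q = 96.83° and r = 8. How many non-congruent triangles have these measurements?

r·sin Q = 8·sin(96.83°) ≈ 7.943.
Since ∠Q is not acute, a triangle exists only if q > r; here q > r, so there is exactly one triangle.

1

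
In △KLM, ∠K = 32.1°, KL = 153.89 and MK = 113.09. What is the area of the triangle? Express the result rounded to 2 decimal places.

4624.08

Area = ½·MK·KL·sin K ≈ 4624.1.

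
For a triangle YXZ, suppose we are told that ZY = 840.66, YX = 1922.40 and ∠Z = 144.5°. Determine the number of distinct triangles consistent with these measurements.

1

ZY·sin Z = 840.66·sin(144.5°) ≈ 488.2.
Since ∠Z is not acute, a triangle exists only if YX > ZY; here YX > ZY, so there is exactly one triangle.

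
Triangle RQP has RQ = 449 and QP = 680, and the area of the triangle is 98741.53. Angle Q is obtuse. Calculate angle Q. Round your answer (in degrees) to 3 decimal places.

∠Q ≈ 139.699°

From area = ½·RQ·QP·sin Q, we get sin Q = 2·area/(RQ·QP) ≈ 0.64681.
Taking the obtuse solution, ∠Q ≈ 139.70°.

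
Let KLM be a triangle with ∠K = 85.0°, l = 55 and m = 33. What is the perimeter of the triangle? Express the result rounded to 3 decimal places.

By the law of cosines, k² = l² + m² − 2·l·m·cos K = 3797.6, so k ≈ 61.625.
Semiperimeter s = (61.625+55+33)/2 = 74.812.
Perimeter = 61.625 + 55 + 33 = 149.62.

perimeter ≈ 149.625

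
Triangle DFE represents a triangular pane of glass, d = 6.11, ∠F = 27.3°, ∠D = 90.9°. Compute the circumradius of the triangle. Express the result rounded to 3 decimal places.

The third angle is ∠E = 180° − ∠D − ∠F = 61.80°.
Law of sines: f = d·sin F/sin D ≈ 2.8027.
Law of sines: e = d·sin E/sin D ≈ 5.3854.
Circumradius = d/(2 sin D) ≈ 3.0554.

R ≈ 3.055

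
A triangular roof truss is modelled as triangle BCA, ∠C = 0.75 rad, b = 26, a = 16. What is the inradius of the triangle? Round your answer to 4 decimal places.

By the law of cosines, c² = a² + b² − 2·a·b·cos C = 323.23, so c ≈ 17.979.
Area = ½·a·b·sin C ≈ 141.78.
Semiperimeter s = (26+17.979+16)/2 = 29.989.
Inradius = area/s = 141.78/29.989 ≈ 4.7277.

4.7277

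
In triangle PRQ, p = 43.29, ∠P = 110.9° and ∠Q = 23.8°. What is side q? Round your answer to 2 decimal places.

18.70

The third angle is ∠R = 180° − ∠Q − ∠P = 45.30°.
Law of sines: q = p·sin Q/sin P ≈ 18.7.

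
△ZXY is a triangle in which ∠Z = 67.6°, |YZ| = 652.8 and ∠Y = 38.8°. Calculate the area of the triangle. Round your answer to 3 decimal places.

area ≈ 128674.087

The third angle is ∠X = 180° − ∠Y − ∠Z = 73.60°.
Law of sines: |XY| = |YZ|·sin Z/sin X ≈ 629.14.
Law of sines: |ZX| = |YZ|·sin Y/sin X ≈ 426.4.
Area = ½·|YZ|·|XY|·sin Y ≈ 1.2867e+05.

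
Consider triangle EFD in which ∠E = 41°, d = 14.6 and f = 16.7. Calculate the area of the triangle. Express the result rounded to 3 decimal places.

area ≈ 79.980

Area = ½·f·d·sin E ≈ 79.98.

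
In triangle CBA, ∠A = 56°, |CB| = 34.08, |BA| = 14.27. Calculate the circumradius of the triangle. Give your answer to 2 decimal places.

Law of sines: sin C = |BA|·sin A/|CB| ≈ 0.34714.
Since |CB| ≥ |BA|, only the acute value applies: ∠C ≈ 20.31°.
Then ∠B = 180° − ∠A − ∠C ≈ 103.69°.
Law of sines gives |AC| = |CB|·sin B/sin A ≈ 39.94.
Circumradius = |CB|/(2 sin A) ≈ 20.554.

R ≈ 20.55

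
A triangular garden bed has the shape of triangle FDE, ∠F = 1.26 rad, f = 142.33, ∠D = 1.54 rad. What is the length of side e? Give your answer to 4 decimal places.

The third angle is ∠E = π − ∠F − ∠D = 0.342 rad.
Law of sines: e = f·sin E/sin F ≈ 50.078.

50.0781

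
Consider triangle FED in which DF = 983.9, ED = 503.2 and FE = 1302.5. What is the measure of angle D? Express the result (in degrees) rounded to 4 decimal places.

By the law of cosines, cos D = (ED² + DF² − FE²) / (2·ED·DF) ≈ -0.47994, so ∠D ≈ 118.68°.

118.6816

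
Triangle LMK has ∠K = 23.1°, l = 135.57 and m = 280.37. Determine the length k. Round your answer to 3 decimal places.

By the law of cosines, k² = l² + m² − 2·l·m·cos K = 27062, so k ≈ 164.51.

164.506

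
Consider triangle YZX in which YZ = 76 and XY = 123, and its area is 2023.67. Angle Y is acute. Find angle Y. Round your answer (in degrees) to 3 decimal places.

From area = ½·XY·YZ·sin Y, we get sin Y = 2·area/(XY·YZ) ≈ 0.43296.
Taking the acute solution, ∠Y ≈ 25.66°.

∠Y ≈ 25.656°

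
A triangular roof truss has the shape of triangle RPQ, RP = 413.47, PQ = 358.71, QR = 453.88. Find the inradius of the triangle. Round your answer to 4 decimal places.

Semiperimeter s = (358.71 + 453.88 + 413.47)/2 = 613.03.
Heron's formula: area = √(613.03·254.32·159.15·199.56) ≈ 70367.
Inradius = area/s = 70367/613.03 ≈ 114.79.

114.7861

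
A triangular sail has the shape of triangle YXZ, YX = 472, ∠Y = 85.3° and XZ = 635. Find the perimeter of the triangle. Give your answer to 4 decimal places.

perimeter ≈ 1572.2154

Law of sines: sin Z = YX·sin Y/XZ ≈ 0.74081.
Since XZ ≥ YX, only the acute value applies: ∠Z ≈ 47.80°.
Then ∠X = 180° − ∠Y − ∠Z ≈ 46.90°.
Law of sines gives ZY = XZ·sin X/sin Y ≈ 465.22.
Semiperimeter s = (635+465.22+472)/2 = 786.11.
Perimeter = 635 + 465.22 + 472 = 1572.2.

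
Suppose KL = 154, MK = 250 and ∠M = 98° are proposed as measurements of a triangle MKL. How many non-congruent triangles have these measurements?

MK·sin M = 250·sin(98°) ≈ 247.6.
Since ∠M is not acute, a triangle exists only if KL > MK; here KL ≤ MK, so there is no triangle.

0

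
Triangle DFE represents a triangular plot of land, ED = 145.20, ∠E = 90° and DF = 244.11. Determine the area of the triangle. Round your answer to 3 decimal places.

Law of sines: sin F = ED·sin E/DF ≈ 0.59481.
Since DF ≥ ED, only the acute value applies: ∠F ≈ 36.50°.
Then ∠D = 180° − ∠E − ∠F ≈ 53.50°.
Law of sines gives FE = DF·sin D/sin E ≈ 196.23.
Area = ½·DF·ED·sin D ≈ 14246.

area ≈ 14246.379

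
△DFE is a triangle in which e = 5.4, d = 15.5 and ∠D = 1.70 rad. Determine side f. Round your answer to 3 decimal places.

Law of sines: sin E = e·sin D/d ≈ 0.34548.
Since d ≥ e, only the acute value applies: ∠E ≈ 0.353 rad.
Then ∠F = π − ∠D − ∠E ≈ 1.089 rad.
Law of sines gives f = d·sin F/sin D ≈ 13.85.

13.850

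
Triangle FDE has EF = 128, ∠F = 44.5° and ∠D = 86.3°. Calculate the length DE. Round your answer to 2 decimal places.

89.90

The third angle is ∠E = 180° − ∠F − ∠D = 49.20°.
Law of sines: DE = EF·sin F/sin D ≈ 89.904.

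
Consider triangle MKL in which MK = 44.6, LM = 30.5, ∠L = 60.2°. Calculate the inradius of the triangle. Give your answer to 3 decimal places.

10.711

Law of sines: sin K = LM·sin L/MK ≈ 0.59343.
Since MK ≥ LM, only the acute value applies: ∠K ≈ 36.40°.
Then ∠M = 180° − ∠L − ∠K ≈ 83.40°.
Law of sines gives KL = MK·sin M/sin L ≈ 51.056.
Area = ½·MK·LM·sin M ≈ 675.64.
Semiperimeter s = (51.056+30.5+44.6)/2 = 63.078.
Inradius = area/s = 675.64/63.078 ≈ 10.711.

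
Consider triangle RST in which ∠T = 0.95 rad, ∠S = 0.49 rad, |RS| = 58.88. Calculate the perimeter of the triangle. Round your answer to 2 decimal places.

perimeter ≈ 164.71

The third angle is ∠R = π − ∠S − ∠T = 1.702 rad.
Law of sines: |ST| = |RS|·sin R/sin T ≈ 71.768.
Law of sines: |TR| = |RS|·sin S/sin T ≈ 34.067.
Semiperimeter s = (71.768+34.067+58.88)/2 = 82.357.
Perimeter = 71.768 + 34.067 + 58.88 = 164.71.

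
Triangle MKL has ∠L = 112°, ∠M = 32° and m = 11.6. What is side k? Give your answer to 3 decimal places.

The third angle is ∠K = 180° − ∠L − ∠M = 36.00°.
Law of sines: k = m·sin K/sin M ≈ 12.867.

12.867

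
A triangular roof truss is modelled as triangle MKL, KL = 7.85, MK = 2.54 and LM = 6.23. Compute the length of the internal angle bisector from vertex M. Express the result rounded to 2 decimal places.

By the law of cosines, cos M = (LM² + MK² − KL²) / (2·LM·MK) ≈ -0.51687, so ∠M ≈ 121.12°.
The bisector from M has length 2·LM·MK·cos(∠M/2)/(LM+MK) ≈ 1.7737.

t_M ≈ 1.77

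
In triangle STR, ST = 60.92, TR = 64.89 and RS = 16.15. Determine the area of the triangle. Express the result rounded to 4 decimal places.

area ≈ 488.2978

Semiperimeter s = (64.89 + 16.15 + 60.92)/2 = 70.98.
Heron's formula: area = √(70.98·6.09·54.83·10.06) ≈ 488.3.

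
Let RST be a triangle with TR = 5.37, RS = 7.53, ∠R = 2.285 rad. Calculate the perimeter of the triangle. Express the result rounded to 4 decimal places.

By the law of cosines, ST² = TR² + RS² − 2·TR·RS·cos R = 138.51, so ST ≈ 11.769.
Semiperimeter s = (11.769+5.37+7.53)/2 = 12.335.
Perimeter = 11.769 + 5.37 + 7.53 = 24.669.

24.6690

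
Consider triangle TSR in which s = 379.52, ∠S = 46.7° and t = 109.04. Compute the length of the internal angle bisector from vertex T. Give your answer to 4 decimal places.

t_T ≈ 407.7738

Law of sines: sin T = t·sin S/s ≈ 0.20910.
Since s ≥ t, only the acute value applies: ∠T ≈ 12.07°.
Then ∠R = 180° − ∠S − ∠T ≈ 121.23°.
Law of sines gives r = s·sin R/sin S ≈ 445.91.
The bisector from T has length 2·s·r·cos(∠T/2)/(s+r) ≈ 407.77.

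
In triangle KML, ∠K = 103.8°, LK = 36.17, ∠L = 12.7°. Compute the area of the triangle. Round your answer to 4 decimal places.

area ≈ 156.0537

The third angle is ∠M = 180° − ∠L − ∠K = 63.50°.
Law of sines: ML = LK·sin K/sin M ≈ 39.25.
Law of sines: KM = LK·sin L/sin M ≈ 8.8854.
Area = ½·LK·ML·sin L ≈ 156.05.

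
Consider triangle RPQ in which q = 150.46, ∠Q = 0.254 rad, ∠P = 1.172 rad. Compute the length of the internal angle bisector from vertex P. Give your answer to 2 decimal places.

t_P ≈ 199.94

The third angle is ∠R = π − ∠P − ∠Q = 1.716 rad.
Law of sines: r = q·sin R/sin Q ≈ 592.51.
Law of sines: p = q·sin P/sin Q ≈ 551.79.
The bisector from P has length 2·q·r·cos(∠P/2)/(q+r) ≈ 199.94.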